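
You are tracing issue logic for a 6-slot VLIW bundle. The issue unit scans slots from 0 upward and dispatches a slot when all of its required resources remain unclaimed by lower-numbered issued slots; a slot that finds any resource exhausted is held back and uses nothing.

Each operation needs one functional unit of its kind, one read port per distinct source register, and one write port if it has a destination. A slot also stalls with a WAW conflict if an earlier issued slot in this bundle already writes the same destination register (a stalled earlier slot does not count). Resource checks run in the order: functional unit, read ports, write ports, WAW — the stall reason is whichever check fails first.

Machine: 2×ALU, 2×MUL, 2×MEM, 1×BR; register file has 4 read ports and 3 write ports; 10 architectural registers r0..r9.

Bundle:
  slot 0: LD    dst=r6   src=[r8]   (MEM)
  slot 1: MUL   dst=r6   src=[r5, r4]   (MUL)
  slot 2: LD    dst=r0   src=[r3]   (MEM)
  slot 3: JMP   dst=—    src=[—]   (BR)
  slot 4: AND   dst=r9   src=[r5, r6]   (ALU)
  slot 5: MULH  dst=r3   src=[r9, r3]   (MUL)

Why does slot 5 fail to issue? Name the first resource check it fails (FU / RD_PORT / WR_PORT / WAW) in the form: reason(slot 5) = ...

reason(slot 5) = RD_PORT

(0) want 1×MEM +1rd +1wr — yes → AL2|MU2|ME1|BR1|rd3|wr2
(1) want 1×MUL +2rd +1wr — WAW → AL2|MU2|ME1|BR1|rd3|wr2
(2) want 1×MEM +1rd +1wr — yes → AL2|MU2|ME0|BR1|rd2|wr1
(3) want 1×BR +0rd +0wr — yes → AL2|MU2|ME0|BR0|rd2|wr1
(4) want 1×ALU +2rd +1wr — yes → AL1|MU2|ME0|BR0|rd0|wr0
(5) want 1×MUL +2rd +1wr — RD_PORT → AL1|MU2|ME0|BR0|rd0|wr0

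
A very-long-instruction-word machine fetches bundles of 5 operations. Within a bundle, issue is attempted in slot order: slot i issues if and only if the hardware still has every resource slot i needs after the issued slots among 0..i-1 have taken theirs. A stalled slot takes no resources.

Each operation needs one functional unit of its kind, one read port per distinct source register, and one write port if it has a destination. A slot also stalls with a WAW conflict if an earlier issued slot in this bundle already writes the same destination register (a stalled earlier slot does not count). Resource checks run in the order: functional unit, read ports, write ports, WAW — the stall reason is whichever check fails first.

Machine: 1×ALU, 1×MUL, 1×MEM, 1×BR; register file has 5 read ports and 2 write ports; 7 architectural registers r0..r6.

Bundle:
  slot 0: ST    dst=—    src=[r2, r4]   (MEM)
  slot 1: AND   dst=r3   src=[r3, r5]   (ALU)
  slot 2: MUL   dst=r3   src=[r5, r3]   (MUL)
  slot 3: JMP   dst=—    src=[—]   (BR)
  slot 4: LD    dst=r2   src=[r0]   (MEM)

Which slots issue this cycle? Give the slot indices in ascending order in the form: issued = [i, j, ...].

[0] MEM needs rd=2 wr=0: ok; after: ALU=1 MUL=1 MEM=0 BR=1, R=3, W=2
[1] ALU needs rd=2 wr=1: ok; after: ALU=0 MUL=1 MEM=0 BR=1, R=1, W=1
[2] MUL needs rd=2 wr=1: RD_PORT; after: ALU=0 MUL=1 MEM=0 BR=1, R=1, W=1
[3] BR needs rd=0 wr=0: ok; after: ALU=0 MUL=1 MEM=0 BR=0, R=1, W=1
[4] MEM needs rd=1 wr=1: FU; after: ALU=0 MUL=1 MEM=0 BR=0, R=1, W=1

issued = [0, 1, 3]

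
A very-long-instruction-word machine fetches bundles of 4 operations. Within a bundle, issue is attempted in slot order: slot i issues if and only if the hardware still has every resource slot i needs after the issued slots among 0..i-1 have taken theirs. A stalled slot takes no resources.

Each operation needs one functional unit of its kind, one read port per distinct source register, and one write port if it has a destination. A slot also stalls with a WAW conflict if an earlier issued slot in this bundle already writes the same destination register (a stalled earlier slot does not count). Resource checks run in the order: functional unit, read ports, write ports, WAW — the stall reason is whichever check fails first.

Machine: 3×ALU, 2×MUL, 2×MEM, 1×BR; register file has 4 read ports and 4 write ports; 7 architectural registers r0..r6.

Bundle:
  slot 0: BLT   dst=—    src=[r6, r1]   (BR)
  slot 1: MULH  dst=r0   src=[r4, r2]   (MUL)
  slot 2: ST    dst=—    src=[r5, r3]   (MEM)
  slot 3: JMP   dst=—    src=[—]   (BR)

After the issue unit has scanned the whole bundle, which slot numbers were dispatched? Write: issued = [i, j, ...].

#0 BR src=r6,r1 dispatched  <A:3 Mu:2 Ld:2 B:0 rd:2 wr:4>
#1 MUL src=r4,r2 dispatched  <A:3 Mu:1 Ld:2 B:0 rd:0 wr:3>
#2 MEM src=r5,r3 held:RD_PORT  <A:3 Mu:1 Ld:2 B:0 rd:0 wr:3>
#3 BR src=- held:FU  <A:3 Mu:1 Ld:2 B:0 rd:0 wr:3>

issued = [0, 1]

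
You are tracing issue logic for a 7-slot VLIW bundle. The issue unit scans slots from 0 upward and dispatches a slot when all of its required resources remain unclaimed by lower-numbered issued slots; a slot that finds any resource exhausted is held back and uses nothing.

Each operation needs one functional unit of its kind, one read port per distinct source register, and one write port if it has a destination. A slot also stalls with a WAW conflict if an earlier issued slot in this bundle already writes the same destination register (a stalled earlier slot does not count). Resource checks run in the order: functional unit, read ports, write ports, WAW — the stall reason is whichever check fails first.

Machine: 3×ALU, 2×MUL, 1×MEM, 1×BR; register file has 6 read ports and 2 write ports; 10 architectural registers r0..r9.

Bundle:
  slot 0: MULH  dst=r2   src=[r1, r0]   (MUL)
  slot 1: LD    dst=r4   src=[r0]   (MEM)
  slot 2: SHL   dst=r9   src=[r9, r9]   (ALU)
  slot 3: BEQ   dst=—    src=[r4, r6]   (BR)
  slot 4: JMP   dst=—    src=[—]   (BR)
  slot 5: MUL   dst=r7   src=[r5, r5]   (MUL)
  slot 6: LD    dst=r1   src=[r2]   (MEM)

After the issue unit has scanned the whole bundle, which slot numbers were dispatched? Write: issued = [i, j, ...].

issued = [0, 1, 3]

  0. MUL→r2 ⇒ go  {3A/1Mu/1Ld/1B | 4r 1w}
  1. MEM→r4 ⇒ go  {3A/1Mu/0Ld/1B | 3r 0w}
  2. ALU→r9 ⇒ no(WR_PORT)  {3A/1Mu/0Ld/1B | 3r 0w}
  3. BR ⇒ go  {3A/1Mu/0Ld/0B | 1r 0w}
  4. BR ⇒ no(FU)  {3A/1Mu/0Ld/0B | 1r 0w}
  5. MUL→r7 ⇒ no(WR_PORT)  {3A/1Mu/0Ld/0B | 1r 0w}
  6. MEM→r1 ⇒ no(FU)  {3A/1Mu/0Ld/0B | 1r 0w}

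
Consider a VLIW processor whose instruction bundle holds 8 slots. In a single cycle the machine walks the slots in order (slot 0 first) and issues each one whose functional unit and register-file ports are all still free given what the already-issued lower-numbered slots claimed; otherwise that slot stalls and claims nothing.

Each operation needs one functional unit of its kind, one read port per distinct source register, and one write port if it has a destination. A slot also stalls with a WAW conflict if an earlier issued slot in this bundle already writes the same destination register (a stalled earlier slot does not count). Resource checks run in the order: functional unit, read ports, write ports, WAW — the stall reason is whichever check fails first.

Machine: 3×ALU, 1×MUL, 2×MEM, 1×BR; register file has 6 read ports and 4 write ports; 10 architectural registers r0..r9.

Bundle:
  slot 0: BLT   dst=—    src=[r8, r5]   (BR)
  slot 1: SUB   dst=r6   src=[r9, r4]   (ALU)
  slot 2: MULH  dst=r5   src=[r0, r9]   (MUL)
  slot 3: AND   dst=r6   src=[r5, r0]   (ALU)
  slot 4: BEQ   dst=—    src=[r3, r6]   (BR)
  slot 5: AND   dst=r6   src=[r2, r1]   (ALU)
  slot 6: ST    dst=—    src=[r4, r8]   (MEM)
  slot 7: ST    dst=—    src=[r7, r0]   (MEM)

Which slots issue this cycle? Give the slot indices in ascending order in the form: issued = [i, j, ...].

issued = [0, 1, 2]

slot 0 (BR): ISSUE — free A3,Mu1,Ld2,B0 rp4 wp4
slot 1 (ALU): ISSUE — free A2,Mu1,Ld2,B0 rp2 wp3
slot 2 (MUL): ISSUE — free A2,Mu0,Ld2,B0 rp0 wp2
slot 3 (ALU): stall RD_PORT — free A2,Mu0,Ld2,B0 rp0 wp2
slot 4 (BR): stall FU — free A2,Mu0,Ld2,B0 rp0 wp2
slot 5 (ALU): stall RD_PORT — free A2,Mu0,Ld2,B0 rp0 wp2
slot 6 (MEM): stall RD_PORT — free A2,Mu0,Ld2,B0 rp0 wp2
slot 7 (MEM): stall RD_PORT — free A2,Mu0,Ld2,B0 rp0 wp2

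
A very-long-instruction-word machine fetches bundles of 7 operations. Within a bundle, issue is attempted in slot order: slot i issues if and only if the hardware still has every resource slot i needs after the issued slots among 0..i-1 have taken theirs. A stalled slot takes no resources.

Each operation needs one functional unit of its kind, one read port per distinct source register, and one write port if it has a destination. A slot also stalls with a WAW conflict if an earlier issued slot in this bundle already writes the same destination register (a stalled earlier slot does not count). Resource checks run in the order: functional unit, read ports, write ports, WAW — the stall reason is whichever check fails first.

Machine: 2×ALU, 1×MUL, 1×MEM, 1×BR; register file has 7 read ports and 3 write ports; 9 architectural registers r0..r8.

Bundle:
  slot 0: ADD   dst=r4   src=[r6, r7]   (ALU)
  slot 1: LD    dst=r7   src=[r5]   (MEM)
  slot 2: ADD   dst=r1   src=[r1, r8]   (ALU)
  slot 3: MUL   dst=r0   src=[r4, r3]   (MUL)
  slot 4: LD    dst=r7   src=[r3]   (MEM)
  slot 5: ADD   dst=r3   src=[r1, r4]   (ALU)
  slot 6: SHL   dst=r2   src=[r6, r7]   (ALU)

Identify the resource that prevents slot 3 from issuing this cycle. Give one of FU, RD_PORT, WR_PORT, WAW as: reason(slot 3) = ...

slot 0 (ALU): ISSUE — free A1,Mu1,Ld1,B1 rp5 wp2
slot 1 (MEM): ISSUE — free A1,Mu1,Ld0,B1 rp4 wp1
slot 2 (ALU): ISSUE — free A0,Mu1,Ld0,B1 rp2 wp0
slot 3 (MUL): stall WR_PORT — free A0,Mu1,Ld0,B1 rp2 wp0
slot 4 (MEM): stall FU — free A0,Mu1,Ld0,B1 rp2 wp0
slot 5 (ALU): stall FU — free A0,Mu1,Ld0,B1 rp2 wp0
slot 6 (ALU): stall FU — free A0,Mu1,Ld0,B1 rp2 wp0

reason(slot 3) = WR_PORT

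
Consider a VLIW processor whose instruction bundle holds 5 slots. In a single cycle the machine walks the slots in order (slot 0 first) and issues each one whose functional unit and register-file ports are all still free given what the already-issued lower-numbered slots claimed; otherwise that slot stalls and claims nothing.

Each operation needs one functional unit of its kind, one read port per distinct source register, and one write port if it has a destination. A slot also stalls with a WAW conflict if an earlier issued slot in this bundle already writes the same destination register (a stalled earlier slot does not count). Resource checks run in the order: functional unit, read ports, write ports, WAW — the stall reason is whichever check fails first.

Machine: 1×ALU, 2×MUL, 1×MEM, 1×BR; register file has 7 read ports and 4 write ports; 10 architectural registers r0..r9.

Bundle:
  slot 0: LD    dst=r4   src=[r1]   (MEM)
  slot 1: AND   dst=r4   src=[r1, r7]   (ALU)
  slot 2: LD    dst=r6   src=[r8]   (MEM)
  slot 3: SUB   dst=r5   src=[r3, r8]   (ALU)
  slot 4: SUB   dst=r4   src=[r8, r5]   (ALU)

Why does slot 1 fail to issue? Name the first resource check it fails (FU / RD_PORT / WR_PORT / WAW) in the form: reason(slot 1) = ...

slot 0 (MEM): ISSUE — free A1,Mu2,Ld0,B1 rp6 wp3
slot 1 (ALU): stall WAW — free A1,Mu2,Ld0,B1 rp6 wp3
slot 2 (MEM): stall FU — free A1,Mu2,Ld0,B1 rp6 wp3
slot 3 (ALU): ISSUE — free A0,Mu2,Ld0,B1 rp4 wp2
slot 4 (ALU): stall FU — free A0,Mu2,Ld0,B1 rp4 wp2

reason(slot 1) = WAW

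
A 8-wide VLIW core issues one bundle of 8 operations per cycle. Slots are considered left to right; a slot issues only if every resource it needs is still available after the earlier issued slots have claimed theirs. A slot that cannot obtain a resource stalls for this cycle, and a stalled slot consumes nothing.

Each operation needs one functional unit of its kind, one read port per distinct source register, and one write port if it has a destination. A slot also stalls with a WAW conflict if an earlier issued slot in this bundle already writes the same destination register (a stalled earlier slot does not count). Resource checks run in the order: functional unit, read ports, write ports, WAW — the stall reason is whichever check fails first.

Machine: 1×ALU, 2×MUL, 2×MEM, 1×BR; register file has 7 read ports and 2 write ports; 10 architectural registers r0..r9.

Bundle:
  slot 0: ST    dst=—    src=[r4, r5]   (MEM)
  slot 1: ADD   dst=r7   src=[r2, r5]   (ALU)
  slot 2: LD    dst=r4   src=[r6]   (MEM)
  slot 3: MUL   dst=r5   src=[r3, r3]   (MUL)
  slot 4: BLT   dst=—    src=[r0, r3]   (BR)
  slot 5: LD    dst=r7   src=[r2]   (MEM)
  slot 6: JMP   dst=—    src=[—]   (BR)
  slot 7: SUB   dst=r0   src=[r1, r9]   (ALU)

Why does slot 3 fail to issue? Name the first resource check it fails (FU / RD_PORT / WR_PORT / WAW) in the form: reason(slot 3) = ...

reason(slot 3) = WR_PORT

#0 MEM src=r4,r5 dispatched  <A:1 Mu:2 Ld:1 B:1 rd:5 wr:2>
#1 ALU src=r2,r5 dispatched  <A:0 Mu:2 Ld:1 B:1 rd:3 wr:1>
#2 MEM src=r6 dispatched  <A:0 Mu:2 Ld:0 B:1 rd:2 wr:0>
#3 MUL src=r3,r3 held:WR_PORT  <A:0 Mu:2 Ld:0 B:1 rd:2 wr:0>
#4 BR src=r0,r3 dispatched  <A:0 Mu:2 Ld:0 B:0 rd:0 wr:0>
#5 MEM src=r2 held:FU  <A:0 Mu:2 Ld:0 B:0 rd:0 wr:0>
#6 BR src=- held:FU  <A:0 Mu:2 Ld:0 B:0 rd:0 wr:0>
#7 ALU src=r1,r9 held:FU  <A:0 Mu:2 Ld:0 B:0 rd:0 wr:0>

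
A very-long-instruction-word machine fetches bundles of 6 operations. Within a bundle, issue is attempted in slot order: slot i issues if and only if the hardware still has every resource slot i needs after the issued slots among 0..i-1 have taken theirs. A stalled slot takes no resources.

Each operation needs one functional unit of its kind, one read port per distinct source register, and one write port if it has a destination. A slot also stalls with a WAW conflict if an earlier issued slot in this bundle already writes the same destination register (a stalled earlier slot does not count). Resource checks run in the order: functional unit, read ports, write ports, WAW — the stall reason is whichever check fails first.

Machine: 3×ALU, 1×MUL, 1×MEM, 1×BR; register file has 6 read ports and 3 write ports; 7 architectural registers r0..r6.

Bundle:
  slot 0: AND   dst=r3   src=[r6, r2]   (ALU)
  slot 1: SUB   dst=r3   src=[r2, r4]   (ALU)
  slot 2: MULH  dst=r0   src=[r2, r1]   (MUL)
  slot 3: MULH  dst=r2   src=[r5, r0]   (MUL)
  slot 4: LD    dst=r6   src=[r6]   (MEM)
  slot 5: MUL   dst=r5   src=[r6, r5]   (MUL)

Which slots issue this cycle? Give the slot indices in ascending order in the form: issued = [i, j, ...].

slot 0 (ALU): ISSUE — free A2,Mu1,Ld1,B1 rp4 wp2
slot 1 (ALU): stall WAW — free A2,Mu1,Ld1,B1 rp4 wp2
slot 2 (MUL): ISSUE — free A2,Mu0,Ld1,B1 rp2 wp1
slot 3 (MUL): stall FU — free A2,Mu0,Ld1,B1 rp2 wp1
slot 4 (MEM): ISSUE — free A2,Mu0,Ld0,B1 rp1 wp0
slot 5 (MUL): stall FU — free A2,Mu0,Ld0,B1 rp1 wp0

issued = [0, 2, 4]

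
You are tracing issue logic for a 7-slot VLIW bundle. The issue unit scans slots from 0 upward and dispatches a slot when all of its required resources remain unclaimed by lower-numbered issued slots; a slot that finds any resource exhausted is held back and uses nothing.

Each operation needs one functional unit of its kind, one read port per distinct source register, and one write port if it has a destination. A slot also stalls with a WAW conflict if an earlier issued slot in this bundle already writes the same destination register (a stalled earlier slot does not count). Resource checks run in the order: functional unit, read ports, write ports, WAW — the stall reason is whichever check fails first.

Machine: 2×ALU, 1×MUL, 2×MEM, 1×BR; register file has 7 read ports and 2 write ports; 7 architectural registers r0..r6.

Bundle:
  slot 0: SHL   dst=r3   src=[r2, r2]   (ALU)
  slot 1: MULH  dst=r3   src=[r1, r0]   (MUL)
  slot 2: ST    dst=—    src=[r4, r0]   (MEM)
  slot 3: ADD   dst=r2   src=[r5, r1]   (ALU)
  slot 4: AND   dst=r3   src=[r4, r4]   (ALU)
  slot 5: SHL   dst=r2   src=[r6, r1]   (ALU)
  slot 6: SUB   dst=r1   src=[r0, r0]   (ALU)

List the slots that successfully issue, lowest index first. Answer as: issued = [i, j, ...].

#0 ALU src=r2,r2 dispatched  <A:1 Mu:1 Ld:2 B:1 rd:6 wr:1>
#1 MUL src=r1,r0 held:WAW  <A:1 Mu:1 Ld:2 B:1 rd:6 wr:1>
#2 MEM src=r4,r0 dispatched  <A:1 Mu:1 Ld:1 B:1 rd:4 wr:1>
#3 ALU src=r5,r1 dispatched  <A:0 Mu:1 Ld:1 B:1 rd:2 wr:0>
#4 ALU src=r4,r4 held:FU  <A:0 Mu:1 Ld:1 B:1 rd:2 wr:0>
#5 ALU src=r6,r1 held:FU  <A:0 Mu:1 Ld:1 B:1 rd:2 wr:0>
#6 ALU src=r0,r0 held:FU  <A:0 Mu:1 Ld:1 B:1 rd:2 wr:0>

issued = [0, 2, 3]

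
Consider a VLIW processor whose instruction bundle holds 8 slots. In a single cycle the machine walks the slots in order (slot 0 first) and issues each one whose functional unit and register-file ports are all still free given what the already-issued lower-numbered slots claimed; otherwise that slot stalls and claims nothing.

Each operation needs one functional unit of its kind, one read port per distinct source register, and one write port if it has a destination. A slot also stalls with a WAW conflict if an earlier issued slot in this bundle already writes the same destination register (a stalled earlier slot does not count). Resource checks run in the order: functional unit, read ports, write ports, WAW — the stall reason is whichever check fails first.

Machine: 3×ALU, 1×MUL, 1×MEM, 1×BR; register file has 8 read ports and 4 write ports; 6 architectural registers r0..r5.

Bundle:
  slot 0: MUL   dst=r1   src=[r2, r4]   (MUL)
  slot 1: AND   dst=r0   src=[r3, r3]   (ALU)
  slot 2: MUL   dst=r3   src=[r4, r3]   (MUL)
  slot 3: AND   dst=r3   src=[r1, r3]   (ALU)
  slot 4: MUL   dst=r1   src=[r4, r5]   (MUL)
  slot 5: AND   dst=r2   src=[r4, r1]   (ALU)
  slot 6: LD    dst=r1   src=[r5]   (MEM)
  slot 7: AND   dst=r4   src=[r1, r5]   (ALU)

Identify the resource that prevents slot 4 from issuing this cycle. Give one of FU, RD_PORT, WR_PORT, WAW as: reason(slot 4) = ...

slot 0 (MUL): ISSUE — free A3,Mu0,Ld1,B1 rp6 wp3
slot 1 (ALU): ISSUE — free A2,Mu0,Ld1,B1 rp5 wp2
slot 2 (MUL): stall FU — free A2,Mu0,Ld1,B1 rp5 wp2
slot 3 (ALU): ISSUE — free A1,Mu0,Ld1,B1 rp3 wp1
slot 4 (MUL): stall FU — free A1,Mu0,Ld1,B1 rp3 wp1
slot 5 (ALU): ISSUE — free A0,Mu0,Ld1,B1 rp1 wp0
slot 6 (MEM): stall WR_PORT — free A0,Mu0,Ld1,B1 rp1 wp0
slot 7 (ALU): stall FU — free A0,Mu0,Ld1,B1 rp1 wp0

reason(slot 4) = FU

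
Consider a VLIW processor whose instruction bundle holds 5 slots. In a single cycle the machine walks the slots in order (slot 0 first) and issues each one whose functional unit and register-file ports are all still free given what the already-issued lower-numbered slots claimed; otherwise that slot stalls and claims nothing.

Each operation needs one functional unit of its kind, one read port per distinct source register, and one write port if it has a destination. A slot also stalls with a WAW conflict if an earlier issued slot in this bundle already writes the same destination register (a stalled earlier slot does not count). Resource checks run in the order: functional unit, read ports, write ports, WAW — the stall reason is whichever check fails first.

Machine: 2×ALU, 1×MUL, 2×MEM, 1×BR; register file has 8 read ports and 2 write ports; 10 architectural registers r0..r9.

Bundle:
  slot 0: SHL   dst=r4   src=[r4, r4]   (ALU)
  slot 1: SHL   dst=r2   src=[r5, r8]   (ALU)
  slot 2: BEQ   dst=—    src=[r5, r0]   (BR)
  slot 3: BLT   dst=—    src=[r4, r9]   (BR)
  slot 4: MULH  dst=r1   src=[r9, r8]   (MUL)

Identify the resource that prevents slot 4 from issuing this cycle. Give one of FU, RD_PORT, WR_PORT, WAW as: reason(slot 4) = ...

reason(slot 4) = WR_PORT

  0. ALU→r4 ⇒ go  {1A/1Mu/2Ld/1B | 7r 1w}
  1. ALU→r2 ⇒ go  {0A/1Mu/2Ld/1B | 5r 0w}
  2. BR ⇒ go  {0A/1Mu/2Ld/0B | 3r 0w}
  3. BR ⇒ no(FU)  {0A/1Mu/2Ld/0B | 3r 0w}
  4. MUL→r1 ⇒ no(WR_PORT)  {0A/1Mu/2Ld/0B | 3r 0w}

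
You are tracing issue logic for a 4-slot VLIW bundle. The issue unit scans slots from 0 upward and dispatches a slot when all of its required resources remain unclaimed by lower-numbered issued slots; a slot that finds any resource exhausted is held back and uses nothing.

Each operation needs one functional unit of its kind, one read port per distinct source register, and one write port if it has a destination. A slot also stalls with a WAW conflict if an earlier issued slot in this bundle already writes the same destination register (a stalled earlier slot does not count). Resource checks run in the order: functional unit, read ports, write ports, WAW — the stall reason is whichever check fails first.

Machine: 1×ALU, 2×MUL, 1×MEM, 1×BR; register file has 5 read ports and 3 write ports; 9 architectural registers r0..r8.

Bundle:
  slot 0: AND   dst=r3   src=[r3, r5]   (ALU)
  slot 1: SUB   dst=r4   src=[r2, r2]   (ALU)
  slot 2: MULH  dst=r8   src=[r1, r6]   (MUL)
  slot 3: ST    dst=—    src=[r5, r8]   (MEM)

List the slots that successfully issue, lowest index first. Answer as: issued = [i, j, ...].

[0] ALU needs rd=2 wr=1: ok; after: ALU=0 MUL=2 MEM=1 BR=1, R=3, W=2
[1] ALU needs rd=1 wr=1: FU; after: ALU=0 MUL=2 MEM=1 BR=1, R=3, W=2
[2] MUL needs rd=2 wr=1: ok; after: ALU=0 MUL=1 MEM=1 BR=1, R=1, W=1
[3] MEM needs rd=2 wr=0: RD_PORT; after: ALU=0 MUL=1 MEM=1 BR=1, R=1, W=1

issued = [0, 2]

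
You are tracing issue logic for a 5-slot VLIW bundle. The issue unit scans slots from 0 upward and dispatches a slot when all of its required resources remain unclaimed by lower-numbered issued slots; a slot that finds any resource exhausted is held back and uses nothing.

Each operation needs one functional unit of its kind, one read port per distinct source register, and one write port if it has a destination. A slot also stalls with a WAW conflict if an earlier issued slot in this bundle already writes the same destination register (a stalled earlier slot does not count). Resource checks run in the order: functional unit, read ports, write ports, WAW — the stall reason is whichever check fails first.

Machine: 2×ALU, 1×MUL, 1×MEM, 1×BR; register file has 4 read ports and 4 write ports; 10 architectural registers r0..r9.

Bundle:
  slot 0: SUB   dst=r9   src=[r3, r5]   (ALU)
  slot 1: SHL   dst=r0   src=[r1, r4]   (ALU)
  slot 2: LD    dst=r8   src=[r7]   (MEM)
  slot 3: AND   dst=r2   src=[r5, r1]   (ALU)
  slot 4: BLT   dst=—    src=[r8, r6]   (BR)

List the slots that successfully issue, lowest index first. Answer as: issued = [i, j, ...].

issued = [0, 1]

  0. ALU→r9 ⇒ go  {1A/1Mu/1Ld/1B | 2r 3w}
  1. ALU→r0 ⇒ go  {0A/1Mu/1Ld/1B | 0r 2w}
  2. MEM→r8 ⇒ no(RD_PORT)  {0A/1Mu/1Ld/1B | 0r 2w}
  3. ALU→r2 ⇒ no(FU)  {0A/1Mu/1Ld/1B | 0r 2w}
  4. BR ⇒ no(RD_PORT)  {0A/1Mu/1Ld/1B | 0r 2w}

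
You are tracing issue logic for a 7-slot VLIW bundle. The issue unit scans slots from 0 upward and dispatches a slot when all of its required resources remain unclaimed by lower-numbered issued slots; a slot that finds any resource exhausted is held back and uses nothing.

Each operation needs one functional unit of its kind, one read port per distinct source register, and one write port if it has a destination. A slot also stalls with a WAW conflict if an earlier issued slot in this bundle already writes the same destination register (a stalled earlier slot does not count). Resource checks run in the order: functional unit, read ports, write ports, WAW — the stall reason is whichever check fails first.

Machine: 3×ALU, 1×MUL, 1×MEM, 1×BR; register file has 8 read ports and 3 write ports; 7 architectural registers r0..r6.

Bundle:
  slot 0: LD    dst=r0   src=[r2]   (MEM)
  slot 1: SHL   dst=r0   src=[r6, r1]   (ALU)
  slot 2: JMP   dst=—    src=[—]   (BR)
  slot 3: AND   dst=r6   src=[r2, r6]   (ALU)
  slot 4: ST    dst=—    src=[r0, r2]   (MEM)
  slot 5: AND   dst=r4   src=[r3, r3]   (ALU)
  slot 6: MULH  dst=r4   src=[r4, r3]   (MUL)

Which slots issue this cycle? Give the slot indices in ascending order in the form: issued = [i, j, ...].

issued = [0, 2, 3, 5]

#0 MEM src=r2 dispatched  <A:3 Mu:1 Ld:0 B:1 rd:7 wr:2>
#1 ALU src=r6,r1 held:WAW  <A:3 Mu:1 Ld:0 B:1 rd:7 wr:2>
#2 BR src=- dispatched  <A:3 Mu:1 Ld:0 B:0 rd:7 wr:2>
#3 ALU src=r2,r6 dispatched  <A:2 Mu:1 Ld:0 B:0 rd:5 wr:1>
#4 MEM src=r0,r2 held:FU  <A:2 Mu:1 Ld:0 B:0 rd:5 wr:1>
#5 ALU src=r3,r3 dispatched  <A:1 Mu:1 Ld:0 B:0 rd:4 wr:0>
#6 MUL src=r4,r3 held:WR_PORT  <A:1 Mu:1 Ld:0 B:0 rd:4 wr:0>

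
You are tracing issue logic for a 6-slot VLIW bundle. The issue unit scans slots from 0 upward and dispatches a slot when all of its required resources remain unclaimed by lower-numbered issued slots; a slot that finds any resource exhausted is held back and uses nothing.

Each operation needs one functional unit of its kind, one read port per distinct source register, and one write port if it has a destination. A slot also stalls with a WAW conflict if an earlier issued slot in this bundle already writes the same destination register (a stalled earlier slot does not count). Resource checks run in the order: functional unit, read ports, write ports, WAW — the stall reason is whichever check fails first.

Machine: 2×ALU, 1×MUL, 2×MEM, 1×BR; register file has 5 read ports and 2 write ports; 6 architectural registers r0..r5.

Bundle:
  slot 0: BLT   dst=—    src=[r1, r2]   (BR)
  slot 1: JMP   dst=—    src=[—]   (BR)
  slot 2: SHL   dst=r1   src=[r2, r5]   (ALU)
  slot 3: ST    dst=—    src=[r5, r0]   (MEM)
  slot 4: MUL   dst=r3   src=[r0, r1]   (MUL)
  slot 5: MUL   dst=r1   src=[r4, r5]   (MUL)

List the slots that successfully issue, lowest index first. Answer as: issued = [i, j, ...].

issued = [0, 2]

slot 0 (BR): ISSUE — free A2,Mu1,Ld2,B0 rp3 wp2
slot 1 (BR): stall FU — free A2,Mu1,Ld2,B0 rp3 wp2
slot 2 (ALU): ISSUE — free A1,Mu1,Ld2,B0 rp1 wp1
slot 3 (MEM): stall RD_PORT — free A1,Mu1,Ld2,B0 rp1 wp1
slot 4 (MUL): stall RD_PORT — free A1,Mu1,Ld2,B0 rp1 wp1
slot 5 (MUL): stall RD_PORT — free A1,Mu1,Ld2,B0 rp1 wp1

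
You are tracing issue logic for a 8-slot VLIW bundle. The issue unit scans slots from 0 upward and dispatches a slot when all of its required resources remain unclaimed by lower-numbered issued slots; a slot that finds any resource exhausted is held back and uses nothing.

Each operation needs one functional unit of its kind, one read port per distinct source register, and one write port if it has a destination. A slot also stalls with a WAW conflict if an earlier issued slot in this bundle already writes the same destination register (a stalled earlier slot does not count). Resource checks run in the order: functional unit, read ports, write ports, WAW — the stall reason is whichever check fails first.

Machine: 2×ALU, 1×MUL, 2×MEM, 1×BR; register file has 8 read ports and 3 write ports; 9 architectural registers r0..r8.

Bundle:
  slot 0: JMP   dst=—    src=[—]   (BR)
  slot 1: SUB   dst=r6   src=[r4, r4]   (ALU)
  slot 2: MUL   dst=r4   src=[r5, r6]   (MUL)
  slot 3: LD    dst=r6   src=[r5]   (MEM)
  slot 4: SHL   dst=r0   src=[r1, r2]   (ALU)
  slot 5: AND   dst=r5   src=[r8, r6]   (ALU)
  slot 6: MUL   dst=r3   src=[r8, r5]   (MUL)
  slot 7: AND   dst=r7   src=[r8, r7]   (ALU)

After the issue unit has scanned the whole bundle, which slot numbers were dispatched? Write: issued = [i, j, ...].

(0) want 1×BR +0rd +0wr — yes → AL2|MU1|ME2|BR0|rd8|wr3
(1) want 1×ALU +1rd +1wr — yes → AL1|MU1|ME2|BR0|rd7|wr2
(2) want 1×MUL +2rd +1wr — yes → AL1|MU0|ME2|BR0|rd5|wr1
(3) want 1×MEM +1rd +1wr — WAW → AL1|MU0|ME2|BR0|rd5|wr1
(4) want 1×ALU +2rd +1wr — yes → AL0|MU0|ME2|BR0|rd3|wr0
(5) want 1×ALU +2rd +1wr — FU → AL0|MU0|ME2|BR0|rd3|wr0
(6) want 1×MUL +2rd +1wr — FU → AL0|MU0|ME2|BR0|rd3|wr0
(7) want 1×ALU +2rd +1wr — FU → AL0|MU0|ME2|BR0|rd3|wr0

issued = [0, 1, 2, 4]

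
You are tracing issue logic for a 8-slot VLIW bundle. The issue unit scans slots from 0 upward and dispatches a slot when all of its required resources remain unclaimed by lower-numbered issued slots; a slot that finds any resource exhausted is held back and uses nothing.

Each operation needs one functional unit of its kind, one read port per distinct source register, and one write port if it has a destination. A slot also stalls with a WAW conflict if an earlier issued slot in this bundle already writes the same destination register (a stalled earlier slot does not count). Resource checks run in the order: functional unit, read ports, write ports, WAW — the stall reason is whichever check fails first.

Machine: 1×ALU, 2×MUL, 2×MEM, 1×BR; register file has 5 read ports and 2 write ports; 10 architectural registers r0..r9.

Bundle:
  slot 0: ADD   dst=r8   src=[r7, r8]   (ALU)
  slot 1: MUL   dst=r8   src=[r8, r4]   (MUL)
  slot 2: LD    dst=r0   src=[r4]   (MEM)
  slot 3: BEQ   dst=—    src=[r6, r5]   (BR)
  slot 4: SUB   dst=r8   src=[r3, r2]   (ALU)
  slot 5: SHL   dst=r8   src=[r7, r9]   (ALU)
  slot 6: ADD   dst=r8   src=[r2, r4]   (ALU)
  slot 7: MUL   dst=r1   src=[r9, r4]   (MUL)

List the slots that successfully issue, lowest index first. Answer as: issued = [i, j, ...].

issued = [0, 2, 3]

[0] ALU needs rd=2 wr=1: ok; after: ALU=0 MUL=2 MEM=2 BR=1, R=3, W=1
[1] MUL needs rd=2 wr=1: WAW; after: ALU=0 MUL=2 MEM=2 BR=1, R=3, W=1
[2] MEM needs rd=1 wr=1: ok; after: ALU=0 MUL=2 MEM=1 BR=1, R=2, W=0
[3] BR needs rd=2 wr=0: ok; after: ALU=0 MUL=2 MEM=1 BR=0, R=0, W=0
[4] ALU needs rd=2 wr=1: FU; after: ALU=0 MUL=2 MEM=1 BR=0, R=0, W=0
[5] ALU needs rd=2 wr=1: FU; after: ALU=0 MUL=2 MEM=1 BR=0, R=0, W=0
[6] ALU needs rd=2 wr=1: FU; after: ALU=0 MUL=2 MEM=1 BR=0, R=0, W=0
[7] MUL needs rd=2 wr=1: RD_PORT; after: ALU=0 MUL=2 MEM=1 BR=0, R=0, W=0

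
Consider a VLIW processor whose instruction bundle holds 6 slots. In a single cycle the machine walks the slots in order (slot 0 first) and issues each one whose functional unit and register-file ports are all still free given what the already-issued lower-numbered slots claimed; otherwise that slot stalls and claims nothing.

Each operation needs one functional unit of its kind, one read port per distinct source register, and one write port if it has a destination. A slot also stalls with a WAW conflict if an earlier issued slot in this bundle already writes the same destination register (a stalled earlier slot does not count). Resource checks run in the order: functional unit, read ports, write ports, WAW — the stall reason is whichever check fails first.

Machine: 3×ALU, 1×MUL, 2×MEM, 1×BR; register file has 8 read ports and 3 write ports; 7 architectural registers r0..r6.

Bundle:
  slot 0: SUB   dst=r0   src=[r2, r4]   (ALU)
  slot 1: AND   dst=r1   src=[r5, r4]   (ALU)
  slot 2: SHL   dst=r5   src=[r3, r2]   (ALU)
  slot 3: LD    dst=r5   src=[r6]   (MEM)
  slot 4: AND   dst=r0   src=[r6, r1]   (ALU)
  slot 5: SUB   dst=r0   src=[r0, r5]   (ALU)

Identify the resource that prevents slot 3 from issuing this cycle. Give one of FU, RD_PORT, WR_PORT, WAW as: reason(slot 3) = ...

reason(slot 3) = WR_PORT

slot 0 (ALU): ISSUE — free A2,Mu1,Ld2,B1 rp6 wp2
slot 1 (ALU): ISSUE — free A1,Mu1,Ld2,B1 rp4 wp1
slot 2 (ALU): ISSUE — free A0,Mu1,Ld2,B1 rp2 wp0
slot 3 (MEM): stall WR_PORT — free A0,Mu1,Ld2,B1 rp2 wp0
slot 4 (ALU): stall FU — free A0,Mu1,Ld2,B1 rp2 wp0
slot 5 (ALU): stall FU — free A0,Mu1,Ld2,B1 rp2 wp0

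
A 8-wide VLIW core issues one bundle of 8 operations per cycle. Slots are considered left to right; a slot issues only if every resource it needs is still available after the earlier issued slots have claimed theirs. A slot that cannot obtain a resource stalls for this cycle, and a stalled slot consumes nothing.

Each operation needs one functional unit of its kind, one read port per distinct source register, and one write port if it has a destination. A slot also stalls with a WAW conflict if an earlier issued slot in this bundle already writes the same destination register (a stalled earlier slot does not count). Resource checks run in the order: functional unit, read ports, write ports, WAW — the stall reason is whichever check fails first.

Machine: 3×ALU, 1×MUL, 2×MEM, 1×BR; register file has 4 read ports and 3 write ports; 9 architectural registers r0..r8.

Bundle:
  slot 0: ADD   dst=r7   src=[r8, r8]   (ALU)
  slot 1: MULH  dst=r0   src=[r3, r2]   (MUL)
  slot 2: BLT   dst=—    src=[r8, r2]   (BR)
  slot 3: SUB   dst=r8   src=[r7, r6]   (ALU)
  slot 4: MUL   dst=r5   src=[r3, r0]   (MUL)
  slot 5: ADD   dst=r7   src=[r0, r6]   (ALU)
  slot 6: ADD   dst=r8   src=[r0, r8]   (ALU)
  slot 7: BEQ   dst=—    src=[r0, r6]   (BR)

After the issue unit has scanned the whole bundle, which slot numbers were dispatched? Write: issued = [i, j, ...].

(0) want 1×ALU +1rd +1wr — yes → AL2|MU1|ME2|BR1|rd3|wr2
(1) want 1×MUL +2rd +1wr — yes → AL2|MU0|ME2|BR1|rd1|wr1
(2) want 1×BR +2rd +0wr — RD_PORT → AL2|MU0|ME2|BR1|rd1|wr1
(3) want 1×ALU +2rd +1wr — RD_PORT → AL2|MU0|ME2|BR1|rd1|wr1
(4) want 1×MUL +2rd +1wr — FU → AL2|MU0|ME2|BR1|rd1|wr1
(5) want 1×ALU +2rd +1wr — RD_PORT → AL2|MU0|ME2|BR1|rd1|wr1
(6) want 1×ALU +2rd +1wr — RD_PORT → AL2|MU0|ME2|BR1|rd1|wr1
(7) want 1×BR +2rd +0wr — RD_PORT → AL2|MU0|ME2|BR1|rd1|wr1

issued = [0, 1]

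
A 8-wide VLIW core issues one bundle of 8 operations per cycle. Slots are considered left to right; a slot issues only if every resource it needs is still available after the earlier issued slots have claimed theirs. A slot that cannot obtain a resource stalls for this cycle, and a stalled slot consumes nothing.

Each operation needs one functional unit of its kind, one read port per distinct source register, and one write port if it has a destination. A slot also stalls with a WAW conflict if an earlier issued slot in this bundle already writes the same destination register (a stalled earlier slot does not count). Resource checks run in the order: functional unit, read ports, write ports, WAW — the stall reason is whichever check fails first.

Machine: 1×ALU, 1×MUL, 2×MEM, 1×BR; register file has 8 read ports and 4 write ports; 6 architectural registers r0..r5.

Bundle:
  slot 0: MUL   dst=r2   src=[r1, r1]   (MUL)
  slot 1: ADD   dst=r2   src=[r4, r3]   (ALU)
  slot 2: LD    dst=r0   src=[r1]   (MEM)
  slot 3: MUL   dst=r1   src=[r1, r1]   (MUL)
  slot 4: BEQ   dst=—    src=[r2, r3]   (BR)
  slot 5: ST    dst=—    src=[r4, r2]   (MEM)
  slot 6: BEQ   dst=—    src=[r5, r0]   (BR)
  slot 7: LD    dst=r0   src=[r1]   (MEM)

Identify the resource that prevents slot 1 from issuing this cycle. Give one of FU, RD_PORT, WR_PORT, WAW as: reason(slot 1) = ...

reason(slot 1) = WAW

slot 0 (MUL): ISSUE — free A1,Mu0,Ld2,B1 rp7 wp3
slot 1 (ALU): stall WAW — free A1,Mu0,Ld2,B1 rp7 wp3
slot 2 (MEM): ISSUE — free A1,Mu0,Ld1,B1 rp6 wp2
slot 3 (MUL): stall FU — free A1,Mu0,Ld1,B1 rp6 wp2
slot 4 (BR): ISSUE — free A1,Mu0,Ld1,B0 rp4 wp2
slot 5 (MEM): ISSUE — free A1,Mu0,Ld0,B0 rp2 wp2
slot 6 (BR): stall FU — free A1,Mu0,Ld0,B0 rp2 wp2
slot 7 (MEM): stall FU — free A1,Mu0,Ld0,B0 rp2 wp2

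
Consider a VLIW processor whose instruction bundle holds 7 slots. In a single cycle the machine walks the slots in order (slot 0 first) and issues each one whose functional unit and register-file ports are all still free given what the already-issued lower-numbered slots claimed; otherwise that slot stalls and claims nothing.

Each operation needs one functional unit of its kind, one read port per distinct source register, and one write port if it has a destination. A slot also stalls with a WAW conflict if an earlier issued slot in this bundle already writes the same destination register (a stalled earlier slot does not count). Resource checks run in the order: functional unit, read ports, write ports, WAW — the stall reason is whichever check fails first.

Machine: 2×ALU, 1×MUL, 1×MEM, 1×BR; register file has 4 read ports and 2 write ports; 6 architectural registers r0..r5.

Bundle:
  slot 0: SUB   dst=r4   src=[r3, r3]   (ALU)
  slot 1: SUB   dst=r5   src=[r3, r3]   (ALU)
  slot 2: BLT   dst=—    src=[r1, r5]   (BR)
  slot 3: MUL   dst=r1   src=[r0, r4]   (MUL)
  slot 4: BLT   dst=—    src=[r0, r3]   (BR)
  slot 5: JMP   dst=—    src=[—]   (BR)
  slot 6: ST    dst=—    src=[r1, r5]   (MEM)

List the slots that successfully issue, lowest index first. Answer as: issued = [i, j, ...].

issued = [0, 1, 2]

#0 ALU src=r3,r3 dispatched  <A:1 Mu:1 Ld:1 B:1 rd:3 wr:1>
#1 ALU src=r3,r3 dispatched  <A:0 Mu:1 Ld:1 B:1 rd:2 wr:0>
#2 BR src=r1,r5 dispatched  <A:0 Mu:1 Ld:1 B:0 rd:0 wr:0>
#3 MUL src=r0,r4 held:RD_PORT  <A:0 Mu:1 Ld:1 B:0 rd:0 wr:0>
#4 BR src=r0,r3 held:FU  <A:0 Mu:1 Ld:1 B:0 rd:0 wr:0>
#5 BR src=- held:FU  <A:0 Mu:1 Ld:1 B:0 rd:0 wr:0>
#6 MEM src=r1,r5 held:RD_PORT  <A:0 Mu:1 Ld:1 B:0 rd:0 wr:0>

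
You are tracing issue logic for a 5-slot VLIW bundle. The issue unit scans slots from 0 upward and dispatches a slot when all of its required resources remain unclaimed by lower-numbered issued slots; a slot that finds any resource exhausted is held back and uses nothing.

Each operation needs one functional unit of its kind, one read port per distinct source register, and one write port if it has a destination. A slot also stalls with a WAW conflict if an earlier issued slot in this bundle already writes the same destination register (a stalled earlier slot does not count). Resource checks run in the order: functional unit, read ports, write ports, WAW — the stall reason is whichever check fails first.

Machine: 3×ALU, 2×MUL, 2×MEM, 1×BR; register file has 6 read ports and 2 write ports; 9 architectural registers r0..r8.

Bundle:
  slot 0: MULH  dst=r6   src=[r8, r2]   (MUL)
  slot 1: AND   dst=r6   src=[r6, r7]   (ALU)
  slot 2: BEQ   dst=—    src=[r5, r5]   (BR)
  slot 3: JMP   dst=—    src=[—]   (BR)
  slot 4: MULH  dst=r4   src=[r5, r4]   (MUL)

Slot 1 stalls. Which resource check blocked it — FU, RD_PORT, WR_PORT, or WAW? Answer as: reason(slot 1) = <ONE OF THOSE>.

slot 0 (MUL): ISSUE — free A3,Mu1,Ld2,B1 rp4 wp1
slot 1 (ALU): stall WAW — free A3,Mu1,Ld2,B1 rp4 wp1
slot 2 (BR): ISSUE — free A3,Mu1,Ld2,B0 rp3 wp1
slot 3 (BR): stall FU — free A3,Mu1,Ld2,B0 rp3 wp1
slot 4 (MUL): ISSUE — free A3,Mu0,Ld2,B0 rp1 wp0

reason(slot 1) = WAW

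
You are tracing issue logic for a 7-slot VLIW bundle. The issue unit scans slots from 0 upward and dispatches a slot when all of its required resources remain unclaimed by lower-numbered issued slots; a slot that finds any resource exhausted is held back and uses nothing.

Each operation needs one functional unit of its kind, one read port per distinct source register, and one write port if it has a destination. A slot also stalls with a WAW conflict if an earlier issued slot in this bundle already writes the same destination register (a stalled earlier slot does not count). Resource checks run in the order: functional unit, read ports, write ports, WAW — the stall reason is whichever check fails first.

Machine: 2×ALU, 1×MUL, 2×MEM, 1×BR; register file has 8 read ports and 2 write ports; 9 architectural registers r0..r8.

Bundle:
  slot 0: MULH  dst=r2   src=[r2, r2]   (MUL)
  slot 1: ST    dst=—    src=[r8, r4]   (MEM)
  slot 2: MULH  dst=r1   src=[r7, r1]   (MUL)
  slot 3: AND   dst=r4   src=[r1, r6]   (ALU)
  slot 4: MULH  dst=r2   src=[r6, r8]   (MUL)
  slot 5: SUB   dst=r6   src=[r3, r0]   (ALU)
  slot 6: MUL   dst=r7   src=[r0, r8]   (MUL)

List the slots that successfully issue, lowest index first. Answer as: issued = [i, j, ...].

slot 0 (MUL): ISSUE — free A2,Mu0,Ld2,B1 rp7 wp1
slot 1 (MEM): ISSUE — free A2,Mu0,Ld1,B1 rp5 wp1
slot 2 (MUL): stall FU — free A2,Mu0,Ld1,B1 rp5 wp1
slot 3 (ALU): ISSUE — free A1,Mu0,Ld1,B1 rp3 wp0
slot 4 (MUL): stall FU — free A1,Mu0,Ld1,B1 rp3 wp0
slot 5 (ALU): stall WR_PORT — free A1,Mu0,Ld1,B1 rp3 wp0
slot 6 (MUL): stall FU — free A1,Mu0,Ld1,B1 rp3 wp0

issued = [0, 1, 3]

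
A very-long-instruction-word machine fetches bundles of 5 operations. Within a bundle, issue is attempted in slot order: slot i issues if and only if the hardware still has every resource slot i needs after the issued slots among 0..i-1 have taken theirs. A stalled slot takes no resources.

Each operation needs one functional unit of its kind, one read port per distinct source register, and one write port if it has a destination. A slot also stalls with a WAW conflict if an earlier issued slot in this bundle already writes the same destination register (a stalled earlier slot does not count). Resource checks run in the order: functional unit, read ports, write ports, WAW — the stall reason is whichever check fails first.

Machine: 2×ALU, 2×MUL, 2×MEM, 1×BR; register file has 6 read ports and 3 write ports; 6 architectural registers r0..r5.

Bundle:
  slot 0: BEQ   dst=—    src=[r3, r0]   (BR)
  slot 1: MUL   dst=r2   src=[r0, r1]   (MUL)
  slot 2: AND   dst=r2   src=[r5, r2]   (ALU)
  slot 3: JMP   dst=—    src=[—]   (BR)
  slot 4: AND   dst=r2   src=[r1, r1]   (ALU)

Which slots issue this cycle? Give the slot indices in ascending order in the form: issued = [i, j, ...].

(0) want 1×BR +2rd +0wr — yes → AL2|MU2|ME2|BR0|rd4|wr3
(1) want 1×MUL +2rd +1wr — yes → AL2|MU1|ME2|BR0|rd2|wr2
(2) want 1×ALU +2rd +1wr — WAW → AL2|MU1|ME2|BR0|rd2|wr2
(3) want 1×BR +0rd +0wr — FU → AL2|MU1|ME2|BR0|rd2|wr2
(4) want 1×ALU +1rd +1wr — WAW → AL2|MU1|ME2|BR0|rd2|wr2

issued = [0, 1]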